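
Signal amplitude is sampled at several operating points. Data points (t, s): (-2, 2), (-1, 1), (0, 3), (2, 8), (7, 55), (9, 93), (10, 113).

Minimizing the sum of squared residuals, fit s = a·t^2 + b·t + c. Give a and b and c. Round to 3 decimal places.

The normal system AᵀA·[a, b, c]ᵀ = Aᵀs is [[18995, 2071, 239]; [2071, 239, 25]; [239, 25, 7]]·[a, b, c]ᵀ = [21569, 2363, 275]ᵀ.
Row-reducing yields a = 249169/245001, b = 233551/245001, c = 94529/81667.

a = 1.017, b = 0.953, c = 1.157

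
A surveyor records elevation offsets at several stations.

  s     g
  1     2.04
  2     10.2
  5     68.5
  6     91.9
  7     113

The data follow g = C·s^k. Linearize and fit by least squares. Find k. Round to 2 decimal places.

Linearized form: ln g = k·ln s + ln C. From the 5 transformed points,
Over the data: Σln s = 6.0403, Σ(ln s)² = 10.0677, Σln g = 16.5103, Σln s·ln g = 25.7117.
Normal system: [[10.0677, 6.0403]; [6.0403, 5]]·[k, ln C]ᵀ = [25.7117, 16.5103]ᵀ.
Solving (det = 13.8539): k = 2.08116, ln C = 0.78790.

k = 2.08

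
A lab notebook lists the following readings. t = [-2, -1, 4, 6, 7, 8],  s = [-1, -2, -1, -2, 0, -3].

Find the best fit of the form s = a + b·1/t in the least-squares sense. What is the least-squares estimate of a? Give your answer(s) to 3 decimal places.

a = -1.466

Sums needed: Σ1 = 6, Σ1/t = -137/168, Σ1/t·1/t = 38845/28224.
And Σs = -9, Σ1/t·s = 37/24.
Normal equations: [[6, -137/168]; [-137/168, 38845/28224]]·[a, b]ᵀ = [-9, 37/24]ᵀ.
Eliminating b: (38845/28224)·(row 1) − (-137/168)·(row 2) gives (214301/28224)·a = (38845/28224)·(-9) − (-137/168)·(37/24) = -157061/14112, so a = -314122/214301.
Then b = ((37/24) − (-137/168)·(-314122/214301))/(38845/28224) = 53928/214301.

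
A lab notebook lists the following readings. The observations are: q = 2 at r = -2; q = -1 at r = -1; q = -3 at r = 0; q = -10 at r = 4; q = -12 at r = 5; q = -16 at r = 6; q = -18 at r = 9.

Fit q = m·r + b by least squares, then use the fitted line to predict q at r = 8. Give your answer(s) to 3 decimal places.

Normal-equation sums: Σr·r = 163, Σr = 21, Σ1 = 7.
For Mᵀq: Σr·q = -361, Σq = -58.
det = 163·7 − 21² = 700.
m = ((-361)·7 − 21·(-58))/700 = -187/100; b = (163·(-58) − 21·(-361))/700 = -1873/700.
At r = 8: q̂ = (-187/100)·(8) + (-1873/700)·(1) = -2469/140.

q̂ = -17.636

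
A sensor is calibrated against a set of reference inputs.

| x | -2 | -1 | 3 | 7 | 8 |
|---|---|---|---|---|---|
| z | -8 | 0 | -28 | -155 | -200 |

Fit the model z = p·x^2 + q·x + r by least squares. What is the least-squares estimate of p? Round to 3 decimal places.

p = -3.038

The normal equations are: 6595·p + 873·q + 127·r = -20679;  873·p + 127·q + 15·r = -2753;  127·p + 15·q + 5·r = -391.
(Σx^2·x^2 = 6595, Σx^2·x = 873, Σx^2 = 127, Σx·x = 127, Σx = 15, Σ1 = 5, Σx^2·z = -20679, Σx·z = -2753, Σz = -391.)
Solving the 3×3 system (Gaussian elimination) gives p = -3169/1043, q = -44396/42763, r = 89318/42763.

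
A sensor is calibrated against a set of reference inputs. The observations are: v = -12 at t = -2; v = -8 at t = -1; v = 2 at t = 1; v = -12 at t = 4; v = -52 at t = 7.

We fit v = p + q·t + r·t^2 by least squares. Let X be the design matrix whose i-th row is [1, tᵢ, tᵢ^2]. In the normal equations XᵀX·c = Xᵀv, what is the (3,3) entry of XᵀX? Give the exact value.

Row 3 ↔ basis t^2, column 3 ↔ basis t^2, so (XᵀX)_{3,3} = Σᵢ (t^2)·(t^2) = (4)·(4) + (1)·(1) + (1)·(1) + (16)·(16) + (49)·(49) = 2675.

2675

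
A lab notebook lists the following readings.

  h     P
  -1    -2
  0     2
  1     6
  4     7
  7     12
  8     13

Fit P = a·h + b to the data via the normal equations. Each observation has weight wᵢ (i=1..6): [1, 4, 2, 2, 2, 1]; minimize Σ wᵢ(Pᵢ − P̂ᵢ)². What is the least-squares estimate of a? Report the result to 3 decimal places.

a = 1.401

Sums needed: Σwᵢ·h·h = 197, Σwᵢ·h = 31, Σwᵢ·1 = 12.
Right-hand side: Σwᵢ·h·P = 342, Σwᵢ·P = 69.
Normal equations: [[197, 31]; [31, 12]]·[a, b]ᵀ = [342, 69]ᵀ.
det = 197·12 − 31² = 1403.
a = (342·12 − 31·69)/1403 = 1965/1403; b = (197·69 − 31·342)/1403 = 2991/1403.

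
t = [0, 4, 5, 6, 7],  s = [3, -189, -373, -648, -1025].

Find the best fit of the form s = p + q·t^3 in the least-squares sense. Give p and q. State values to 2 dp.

p = 2.36, q = -3.00

With design matrix X, XᵀX = [[5, 748]; [748, 184026]] and Xᵀs = [-2232, -550264]ᵀ.
Δ = 5·184026 − 748² = 360626.
p = ((-2232)·184026 − 748·(-550264))/360626 = 425720/180313; q = (5·(-550264) − 748·(-2232))/360626 = -540892/180313.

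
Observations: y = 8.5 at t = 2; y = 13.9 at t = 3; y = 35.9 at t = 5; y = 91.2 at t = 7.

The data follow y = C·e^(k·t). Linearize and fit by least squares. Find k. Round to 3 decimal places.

k = 0.474

With ln yᵢ as the transformed response and tᵢ as the regressor:
Σt = 17.0000, Σ(t)² = 87.0000, Σln y = 12.8657, Σt·ln y = 61.6709.
Equations: 87.0000·k + 17.0000·ln C = 61.6709;  17.0000·k + 4·ln C = 12.8657.
Δ = 87.0000·4 − (17.0000)² = 59.0000; k = (61.6709·4 − 17.0000·12.8657)/59.0000 = 0.47400, ln C = (87.0000·12.8657 − 17.0000·61.6709)/59.0000 = 1.20195.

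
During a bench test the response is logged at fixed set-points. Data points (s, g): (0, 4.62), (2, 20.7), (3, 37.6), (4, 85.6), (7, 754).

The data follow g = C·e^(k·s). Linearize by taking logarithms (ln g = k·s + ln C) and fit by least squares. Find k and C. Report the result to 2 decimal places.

Let Y = ln g. Fitting Y = k·s + ln C by least squares:
XᵀX = [[78.0000, 16.0000]; [16.0000, 5]], rhs = [81.1178, 19.2626]ᵀ  (here Σs = 16.0000, Σ(s)² = 78.0000, Σln g = 19.2626, Σs·ln g = 81.1178).
Δ = 78.0000·5 − (16.0000)² = 134.0000; k = (81.1178·5 − 16.0000·19.2626)/134.0000 = 0.72677, ln C = (78.0000·19.2626 − 16.0000·81.1178)/134.0000 = 1.52686, so C = exp(1.52686) = 4.60370.

k = 0.73, C = 4.60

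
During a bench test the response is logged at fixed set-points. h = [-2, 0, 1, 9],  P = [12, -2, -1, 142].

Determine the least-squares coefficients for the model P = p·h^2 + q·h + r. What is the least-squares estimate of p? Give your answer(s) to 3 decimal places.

p = 2.037

XᵀX·[p, q, r]ᵀ = XᵀP reads: 6578·p + 722·q + 86·r = 11549;  722·p + 86·q + 8·r = 1253;  86·p + 8·q + 4·r = 151.
(Σh^2·h^2 = 6578, Σh^2·h = 722, Σh^2 = 86, Σh·h = 86, Σh = 8, Σ1 = 4, Σh^2·P = 11549, Σh·P = 1253, ΣP = 151.)
Inverting the 3×3 Gram matrix, [p, q, r]ᵀ = [3875/1902, -11516/4755, -1916/1585]ᵀ.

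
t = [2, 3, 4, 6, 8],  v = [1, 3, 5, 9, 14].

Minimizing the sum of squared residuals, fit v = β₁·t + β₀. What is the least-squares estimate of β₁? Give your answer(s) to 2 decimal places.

Setting ∂/∂β₁ … = 0 gives: 129·β₁ + 23·β₀ = 197;  23·β₁ + 5·β₀ = 32.
(Σt·t = 129, Σt = 23, Σ1 = 5, Σt·v = 197, Σv = 32.)
Δ = 129·5 − 23² = 116.
β₁ = (197·5 − 23·32)/116 = 249/116; β₀ = (129·32 − 23·197)/116 = -403/116.

β₁ = 2.15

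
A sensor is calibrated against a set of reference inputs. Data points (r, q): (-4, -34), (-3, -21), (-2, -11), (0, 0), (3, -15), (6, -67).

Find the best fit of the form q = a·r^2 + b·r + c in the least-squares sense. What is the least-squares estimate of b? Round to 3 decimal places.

b = 0.782

From the data, Σr^2·r^2 = 1730, Σr^2·r = 144, Σr^2 = 74, Σr·r = 74, Σr = 0, Σ1 = 6.
And Σr^2·q = -3324, Σr·q = -226, Σq = -148.
XᵀX·[a, b, c]ᵀ = Xᵀq becomes [[1730, 144, 74]; [144, 74, 0]; [74, 0, 6]]·[a, b, c]ᵀ = [-3324, -226, -148]ᵀ.
Row-reducing yields a = -29384/14905, b = 11659/14905, c = -5254/14905.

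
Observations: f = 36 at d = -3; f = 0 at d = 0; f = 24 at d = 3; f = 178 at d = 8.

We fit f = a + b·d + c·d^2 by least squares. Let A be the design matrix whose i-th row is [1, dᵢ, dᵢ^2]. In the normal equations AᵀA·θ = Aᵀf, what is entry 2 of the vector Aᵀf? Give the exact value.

Entry 2 ↔ basis d, so (Aᵀf)_{2} = Σᵢ (d)·fᵢ = (-3)·(36) + (0)·(0) + (3)·(24) + (8)·(178) = 1388.

1388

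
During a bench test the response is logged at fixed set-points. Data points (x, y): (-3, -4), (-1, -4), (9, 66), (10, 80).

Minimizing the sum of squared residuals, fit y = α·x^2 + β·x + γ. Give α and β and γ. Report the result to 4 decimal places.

α = 0.5951, β = 2.2745, γ = -2.4448

Sums needed: Σx^2·x^2 = 16643, Σx^2·x = 1701, Σx^2 = 191, Σx·x = 191, Σx = 15, Σ1 = 4.
For Mᵀy: Σx^2·y = 13306, Σx·y = 1410, Σy = 138.
Normal equations: [[16643, 1701, 191]; [1701, 191, 15]; [191, 15, 4]]·[α, β, γ]ᵀ = [13306, 1410, 138]ᵀ.
Row-reducing yields α = 26159/43958, β = 99981/43958, γ = -53735/21979.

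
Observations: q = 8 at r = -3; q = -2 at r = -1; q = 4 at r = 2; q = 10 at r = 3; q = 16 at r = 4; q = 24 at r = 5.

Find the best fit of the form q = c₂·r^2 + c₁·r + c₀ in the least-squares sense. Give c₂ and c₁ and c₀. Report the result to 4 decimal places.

From the data, Σr^2·r^2 = 1060, Σr^2·r = 196, Σr^2 = 64, Σr·r = 64, Σr = 10, Σ1 = 6.
Right-hand side: Σr^2·q = 1032, Σr·q = 200, Σq = 60.
So AᵀA·[c₂, c₁, c₀]ᵀ = Aᵀq: [[1060, 196, 64]; [196, 64, 10]; [64, 10, 6]]·[c₂, c₁, c₀]ᵀ = [1032, 200, 60]ᵀ.
Inverting the 3×3 Gram matrix, [c₂, c₁, c₀]ᵀ = [3608/3705, 1018/3705, -1044/1235]ᵀ.

c₂ = 0.9738, c₁ = 0.2748, c₀ = -0.8453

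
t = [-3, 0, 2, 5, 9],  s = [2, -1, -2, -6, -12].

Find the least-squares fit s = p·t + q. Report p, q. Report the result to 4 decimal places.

p = -1.1573, q = -0.7911

Normal-equation sums: Σt·t = 119, Σt = 13, Σ1 = 5.
Moment sums: Σt·s = -148, Σs = -19.
So MᵀM·[p, q]ᵀ = Mᵀs: [[119, 13]; [13, 5]]·[p, q]ᵀ = [-148, -19]ᵀ.
Δ = 119·5 − 13² = 426.
p = ((-148)·5 − 13·(-19))/426 = -493/426; q = (119·(-19) − 13·(-148))/426 = -337/426.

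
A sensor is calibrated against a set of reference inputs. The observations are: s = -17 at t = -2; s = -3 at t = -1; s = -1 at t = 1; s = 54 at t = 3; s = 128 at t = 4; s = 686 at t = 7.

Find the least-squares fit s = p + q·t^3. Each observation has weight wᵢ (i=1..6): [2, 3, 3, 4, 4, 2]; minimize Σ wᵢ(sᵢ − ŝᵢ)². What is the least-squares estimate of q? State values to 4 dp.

Forming AᵀWA = [[18, 1034]; [1034, 254732]] and AᵀWs = [2054, 509474]ᵀ gives AᵀWA·[p, q]ᵀ = AᵀWs.
Eliminating q: 254732·(row 1) − 1034·(row 2) gives 3516020·p = 254732·2054 − 1034·509474 = -3576588, so p = -894147/879005.
Then q = (509474 − 1034·(-894147/879005))/254732 = 1761674/879005.

q = 2.0042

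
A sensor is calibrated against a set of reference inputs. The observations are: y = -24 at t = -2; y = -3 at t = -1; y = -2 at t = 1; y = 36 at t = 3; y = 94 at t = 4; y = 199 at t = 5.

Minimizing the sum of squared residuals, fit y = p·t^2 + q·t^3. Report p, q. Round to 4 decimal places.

From the data, Σt^2·t^2 = 980, Σt^2·t^3 = 4360, Σt^3·t^3 = 20516.
Moment sums: Σt^2·y = 6702, Σt^3·y = 32056.
So AᵀA·[p, q]ᵀ = Aᵀy: [[980, 4360]; [4360, 20516]]·[p, q]ᵀ = [6702, 32056]ᵀ.
Determinant 980·20516 − 4360² = 1096080.
p = (6702·20516 − 4360·32056)/1096080 = -283241/137010; q = (980·32056 − 4360·6702)/1096080 = 27427/13701.

p = -2.0673, q = 2.0018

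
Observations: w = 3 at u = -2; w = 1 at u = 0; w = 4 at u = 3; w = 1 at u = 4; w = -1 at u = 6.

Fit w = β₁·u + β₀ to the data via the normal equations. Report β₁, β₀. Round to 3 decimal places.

β₁ = -0.333, β₀ = 2.333

Normal-equation sums: Σu·u = 65, Σu = 11, Σ1 = 5.
And Σu·w = 4, Σw = 8.
XᵀX·[β₁, β₀]ᵀ = Xᵀw becomes [[65, 11]; [11, 5]]·[β₁, β₀]ᵀ = [4, 8]ᵀ.
Determinant 65·5 − 11² = 204.
β₁ = (4·5 − 11·8)/204 = -1/3; β₀ = (65·8 − 11·4)/204 = 7/3.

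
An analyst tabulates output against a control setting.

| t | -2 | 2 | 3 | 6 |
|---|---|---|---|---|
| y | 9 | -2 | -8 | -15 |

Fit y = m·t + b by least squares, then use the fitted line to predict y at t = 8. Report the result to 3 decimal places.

ŷ = -21.557

Setting ∂/∂m … = 0 gives: 53·m + 9·b = -136;  9·m + 4·b = -16.
det = 53·4 − 9² = 131.
m = ((-136)·4 − 9·(-16))/131 = -400/131; b = (53·(-16) − 9·(-136))/131 = 376/131.
At t = 8: ŷ = (-400/131)·(8) + (376/131)·(1) = -2824/131.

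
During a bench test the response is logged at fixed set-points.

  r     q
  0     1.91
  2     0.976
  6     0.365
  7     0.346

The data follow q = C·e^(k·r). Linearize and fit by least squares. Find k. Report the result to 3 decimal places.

k = -0.247

Taking logs, ln q = k·r + ln C, so regress ln q on r.
Σr = 15.0000, Σ(r)² = 89.0000, Σln q = -1.4464, Σr·ln q = -13.5249.
Equations: 89.0000·k + 15.0000·ln C = -13.5249;  15.0000·k + 4·ln C = -1.4464.
Solving (det = 131.0000): k = -0.24736, ln C = 0.56601.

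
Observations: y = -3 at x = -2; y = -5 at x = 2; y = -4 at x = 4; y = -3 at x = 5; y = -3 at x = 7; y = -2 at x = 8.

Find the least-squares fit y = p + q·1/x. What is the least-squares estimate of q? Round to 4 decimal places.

q = -1.6027

The normal system MᵀM·[p, q]ᵀ = Mᵀy is [[6, 201/280]; [201/280, 50061/78400]]·[p, q]ᵀ = [-20, -459/140]ᵀ.
Δ = 6·(50061/78400) − (201/280)² = 51993/15680.
p = ((-20)·(50061/78400) − (201/280)·(-459/140))/(51993/15680) = -272234/86655; q = (6·(-459/140) − (201/280)·(-20))/(51993/15680) = -27776/17331.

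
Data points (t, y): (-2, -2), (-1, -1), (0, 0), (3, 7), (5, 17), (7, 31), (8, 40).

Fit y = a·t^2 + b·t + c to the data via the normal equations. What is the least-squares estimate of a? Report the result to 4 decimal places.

From the data, Σt^2·t^2 = 7220, Σt^2·t = 998, Σt^2 = 152, Σt·t = 152, Σt = 20, Σ1 = 7.
For Mᵀy: Σt^2·y = 4558, Σt·y = 648, Σy = 92.
Normal equations: [[7220, 998, 152]; [998, 152, 20]; [152, 20, 7]]·[a, b, c]ᵀ = [4558, 648, 92]ᵀ.
Row-reducing yields a = 45064/94521, b = 115973/94521, c = -22536/31507.

a = 0.4768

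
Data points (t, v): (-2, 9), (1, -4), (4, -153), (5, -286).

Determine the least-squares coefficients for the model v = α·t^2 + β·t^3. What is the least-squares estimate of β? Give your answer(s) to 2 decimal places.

β = -1.94

Sums needed: Σt^2·t^2 = 898, Σt^2·t^3 = 4118, Σt^3·t^3 = 19786.
Moment sums: Σt^2·v = -9566, Σt^3·v = -45618.
Normal equations: [[898, 4118]; [4118, 19786]]·[α, β]ᵀ = [-9566, -45618]ᵀ.
Determinant 898·19786 − 4118² = 809904.
α = ((-9566)·19786 − 4118·(-45618))/809904 = -88622/50619; β = (898·(-45618) − 4118·(-9566))/809904 = -98261/50619.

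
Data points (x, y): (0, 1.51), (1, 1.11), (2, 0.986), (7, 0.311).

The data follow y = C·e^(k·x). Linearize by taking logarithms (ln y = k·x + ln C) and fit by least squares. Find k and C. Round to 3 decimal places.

k = -0.222, C = 1.475

With ln yᵢ as the transformed response and xᵢ as the regressor:
Σx = 10.0000, Σ(x)² = 54.0000, Σln y = -0.6656, Σx·ln y = -8.0996.
Equations: 54.0000·k + 10.0000·ln C = -8.0996;  10.0000·k + 4·ln C = -0.6656.
Solving (det = 116.0000): k = -0.22192, ln C = 0.38839, so C = exp(0.38839) = 1.47461.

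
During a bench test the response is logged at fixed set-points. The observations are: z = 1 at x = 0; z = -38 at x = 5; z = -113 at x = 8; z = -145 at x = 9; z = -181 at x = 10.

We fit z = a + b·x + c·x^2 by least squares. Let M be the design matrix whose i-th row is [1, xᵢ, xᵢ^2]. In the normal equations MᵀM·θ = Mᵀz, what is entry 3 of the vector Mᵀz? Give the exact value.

Entry 3 ↔ basis x^2, so (Mᵀz)_{3} = Σᵢ (x^2)·zᵢ = (0)·(1) + (25)·(-38) + (64)·(-113) + (81)·(-145) + (100)·(-181) = -38027.

-38027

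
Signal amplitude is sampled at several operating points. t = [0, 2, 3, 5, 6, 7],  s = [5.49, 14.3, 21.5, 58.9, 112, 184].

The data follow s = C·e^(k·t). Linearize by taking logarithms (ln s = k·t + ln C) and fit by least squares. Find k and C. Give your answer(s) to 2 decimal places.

k = 0.50, C = 5.18

With ln sᵢ as the transformed response and tᵢ as the regressor:
Σt = 23.0000, Σ(t)² = 123.0000, Σln s = 21.4405, Σt·ln s = 99.7194.
Equations: 123.0000·k + 23.0000·ln C = 99.7194;  23.0000·k + 6·ln C = 21.4405.
Slope k = (n·Σt·ln s − Σt·Σln s)/(n·Σ(t)² − (Σt)²) = (6·99.7194 − 23.0000·21.4405)/209.0000 = 0.50328; ln C = (Σln s − k·Σt)/n = 1.64419, so C = exp(1.64419) = 5.17684.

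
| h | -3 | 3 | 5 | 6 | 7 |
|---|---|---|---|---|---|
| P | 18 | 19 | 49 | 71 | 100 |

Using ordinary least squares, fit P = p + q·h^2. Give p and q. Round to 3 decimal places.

Normal-equation sums: Σ1 = 5, Σh^2 = 128, Σh^2·h^2 = 4484.
Moment sums: ΣP = 257, Σh^2·P = 9014.
So MᵀM·[p, q]ᵀ = MᵀP: [[5, 128]; [128, 4484]]·[p, q]ᵀ = [257, 9014]ᵀ.
Δ = 5·4484 − 128² = 6036.
p = (257·4484 − 128·9014)/6036 = -117/503; q = (5·9014 − 128·257)/6036 = 2029/1006.

p = -0.233, q = 2.017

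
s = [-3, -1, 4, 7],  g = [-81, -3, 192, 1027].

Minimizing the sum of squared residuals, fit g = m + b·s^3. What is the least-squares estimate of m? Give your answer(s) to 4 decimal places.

m = 0.0434

The normal system MᵀM·[m, b]ᵀ = Mᵀg is [[4, 379]; [379, 122475]]·[m, b]ᵀ = [1135, 366739]ᵀ.
Δ = 4·122475 − 379² = 346259.
m = (1135·122475 − 379·366739)/346259 = 15044/346259; b = (4·366739 − 379·1135)/346259 = 1036791/346259.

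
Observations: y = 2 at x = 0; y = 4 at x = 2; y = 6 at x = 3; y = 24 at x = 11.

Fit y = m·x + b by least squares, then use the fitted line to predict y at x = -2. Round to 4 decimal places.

Sums needed: Σx·x = 134, Σx = 16, Σ1 = 4.
And Σx·y = 290, Σy = 36.
MᵀM·[m, b]ᵀ = Mᵀy becomes [[134, 16]; [16, 4]]·[m, b]ᵀ = [290, 36]ᵀ.
Eliminating b: 4·(row 1) − 16·(row 2) gives 280·m = 4·290 − 16·36 = 584, so m = 73/35.
Then b = (36 − 16·(73/35))/4 = 23/35.
At x = -2: ŷ = (73/35)·(-2) + (23/35)·(1) = -123/35.

ŷ = -3.5143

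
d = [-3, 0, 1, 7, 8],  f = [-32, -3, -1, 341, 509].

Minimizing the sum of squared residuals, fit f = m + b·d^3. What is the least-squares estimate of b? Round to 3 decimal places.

With design matrix X, XᵀX = [[5, 829]; [829, 380523]] and Xᵀf = [814, 378434]ᵀ.
Δ = 5·380523 − 829² = 1215374.
m = (814·380523 − 829·378434)/1215374 = -1988032/607687; b = (5·378434 − 829·814)/1215374 = 608682/607687.

b = 1.002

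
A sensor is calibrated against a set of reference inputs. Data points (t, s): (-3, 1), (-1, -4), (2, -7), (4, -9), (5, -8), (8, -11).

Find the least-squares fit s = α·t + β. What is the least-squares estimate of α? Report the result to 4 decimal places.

The normal system MᵀM·[α, β]ᵀ = Mᵀs is [[119, 15]; [15, 6]]·[α, β]ᵀ = [-177, -38]ᵀ.
Determinant 119·6 − 15² = 489.
α = ((-177)·6 − 15·(-38))/489 = -164/163; β = (119·(-38) − 15·(-177))/489 = -1867/489.

α = -1.0061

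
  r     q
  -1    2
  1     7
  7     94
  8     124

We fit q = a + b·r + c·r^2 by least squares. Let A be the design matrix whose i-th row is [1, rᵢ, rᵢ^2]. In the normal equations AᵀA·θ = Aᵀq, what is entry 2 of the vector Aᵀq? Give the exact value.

1655

Entry 2 ↔ basis r, so (Aᵀq)_{2} = Σᵢ (r)·qᵢ = (-1)·(2) + (1)·(7) + (7)·(94) + (8)·(124) = 1655.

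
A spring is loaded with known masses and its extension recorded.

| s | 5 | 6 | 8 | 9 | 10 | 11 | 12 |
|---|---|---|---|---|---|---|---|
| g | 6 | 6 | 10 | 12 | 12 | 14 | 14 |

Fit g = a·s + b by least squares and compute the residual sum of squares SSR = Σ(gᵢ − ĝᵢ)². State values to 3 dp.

From the data, Σs·s = 571, Σs = 61, Σ1 = 7.
And Σs·g = 696, Σg = 74.
Normal equations: [[571, 61]; [61, 7]]·[a, b]ᵀ = [696, 74]ᵀ.
Δ = 571·7 − 61² = 276.
a = (696·7 − 61·74)/276 = 179/138; b = (571·74 − 61·696)/276 = -101/138.
Residuals: 17/69, -145/138, 49/138, 73/69, -11/46, 32/69, -5/6; SSR = 233/69.

SSR = 3.377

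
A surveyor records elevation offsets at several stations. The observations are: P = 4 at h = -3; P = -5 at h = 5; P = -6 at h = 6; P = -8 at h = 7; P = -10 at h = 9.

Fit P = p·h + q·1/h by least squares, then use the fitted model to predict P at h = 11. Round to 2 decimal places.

Entries of AᵀA: Σh·h = 200, Σh·1/h = 5, Σ1/h·1/h = 84001/396900.
Moment sums: Σh·P = -219, Σ1/h·P = -352/63.
Determinant 200·(84001/396900) − 5² = 68777/3969.
p = ((-219)·(84001/396900) − 5·(-352/63))/(68777/3969) = -7308219/6877700; q = (200·(-352/63) − 5·(-219))/(68777/3969) = -89145/68777.
At h = 11: P̂ = (-7308219/6877700)·(11) + (-89145/68777)·(1/11) = -893208999/75654700.

P̂ = -11.81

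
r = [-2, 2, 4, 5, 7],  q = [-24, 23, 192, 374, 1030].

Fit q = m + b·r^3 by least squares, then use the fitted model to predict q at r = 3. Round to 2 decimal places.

q̂ = 80.49

The normal equations are: 5·m + 532·b = 1595;  532·m + 137498·b = 412704.
(Σ1 = 5, Σr^3 = 532, Σr^3·r^3 = 137498, Σq = 1595, Σr^3·q = 412704.)
Δ = 5·137498 − 532² = 404466.
m = (1595·137498 − 532·412704)/404466 = -124609/202233; b = (5·412704 − 532·1595)/404466 = 607490/202233.
At r = 3: q̂ = (-124609/202233)·(1) + (607490/202233)·(27) = 16277621/202233.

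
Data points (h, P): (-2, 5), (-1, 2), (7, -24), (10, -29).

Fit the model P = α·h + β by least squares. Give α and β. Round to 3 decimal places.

α = -2.943, β = -1.200

From the data, Σh·h = 154, Σh = 14, Σ1 = 4.
For AᵀP: Σh·P = -470, ΣP = -46.
Normal equations: [[154, 14]; [14, 4]]·[α, β]ᵀ = [-470, -46]ᵀ.
Determinant 154·4 − 14² = 420.
α = ((-470)·4 − 14·(-46))/420 = -103/35; β = (154·(-46) − 14·(-470))/420 = -6/5.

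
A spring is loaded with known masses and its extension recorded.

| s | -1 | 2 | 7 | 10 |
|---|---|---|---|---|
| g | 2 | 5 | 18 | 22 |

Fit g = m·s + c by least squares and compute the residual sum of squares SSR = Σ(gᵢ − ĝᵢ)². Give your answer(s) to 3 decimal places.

From the data, Σs·s = 154, Σs = 18, Σ1 = 4.
And Σs·g = 354, Σg = 47.
Determinant 154·4 − 18² = 292.
m = (354·4 − 18·47)/292 = 285/146; c = (154·47 − 18·354)/292 = 433/146.
Residuals: 72/73, -273/146, 100/73, -71/146; SSR = 961/146.

SSR = 6.582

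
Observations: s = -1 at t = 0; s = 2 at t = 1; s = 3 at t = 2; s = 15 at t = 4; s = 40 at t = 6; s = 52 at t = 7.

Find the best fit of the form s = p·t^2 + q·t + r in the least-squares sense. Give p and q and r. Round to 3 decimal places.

p = 1.149, q = -0.464, r = -0.257

Sums needed: Σt^2·t^2 = 3970, Σt^2·t = 632, Σt^2 = 106, Σt·t = 106, Σt = 20, Σ1 = 6.
For Mᵀs: Σt^2·s = 4242, Σt·s = 672, Σs = 111.
So MᵀM·[p, q, r]ᵀ = Mᵀs: [[3970, 632, 106]; [632, 106, 20]; [106, 20, 6]]·[p, q, r]ᵀ = [4242, 672, 111]ᵀ.
Inverting the 3×3 Gram matrix, [p, q, r]ᵀ = [2781/2420, -51/110, -621/2420]ᵀ.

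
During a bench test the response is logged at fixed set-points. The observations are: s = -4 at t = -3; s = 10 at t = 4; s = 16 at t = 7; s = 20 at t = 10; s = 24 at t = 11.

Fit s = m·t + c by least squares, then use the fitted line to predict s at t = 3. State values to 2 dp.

From the data, Σt·t = 295, Σt = 29, Σ1 = 5.
For Mᵀs: Σt·s = 628, Σs = 66.
Determinant 295·5 − 29² = 634.
m = (628·5 − 29·66)/634 = 613/317; c = (295·66 − 29·628)/634 = 629/317.
At t = 3: ŝ = (613/317)·(3) + (629/317)·(1) = 2468/317.

ŝ = 7.79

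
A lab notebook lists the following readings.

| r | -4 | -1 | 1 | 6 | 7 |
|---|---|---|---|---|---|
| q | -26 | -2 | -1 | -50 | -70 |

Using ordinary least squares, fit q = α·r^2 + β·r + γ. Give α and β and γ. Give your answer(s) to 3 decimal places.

From the data, Σr^2·r^2 = 3955, Σr^2·r = 495, Σr^2 = 103, Σr·r = 103, Σr = 9, Σ1 = 5.
For Mᵀq: Σr^2·q = -5649, Σr·q = -685, Σq = -149.
MᵀM·[α, β, γ]ᵀ = Mᵀq becomes [[3955, 495, 103]; [495, 103, 9]; [103, 9, 5]]·[α, β, γ]ᵀ = [-5649, -685, -149]ᵀ.
Inverting the 3×3 Gram matrix, [α, β, γ]ᵀ = [-118585/79087, 43208/79087, 8284/79087]ᵀ.

α = -1.499, β = 0.546, γ = 0.105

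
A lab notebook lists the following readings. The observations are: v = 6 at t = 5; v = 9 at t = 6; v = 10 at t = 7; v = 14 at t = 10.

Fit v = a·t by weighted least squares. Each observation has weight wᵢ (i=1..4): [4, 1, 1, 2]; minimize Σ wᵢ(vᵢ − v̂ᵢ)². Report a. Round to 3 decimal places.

a = 1.361

The normal equations are: 385·a = 524.
Hence a = 524 / 385 ≈ 1.36104.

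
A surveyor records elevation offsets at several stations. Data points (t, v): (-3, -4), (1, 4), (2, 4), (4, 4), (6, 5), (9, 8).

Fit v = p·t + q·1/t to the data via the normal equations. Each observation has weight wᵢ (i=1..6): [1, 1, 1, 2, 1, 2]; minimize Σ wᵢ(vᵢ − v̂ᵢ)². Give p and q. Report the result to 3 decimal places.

Entries of AᵀWA: Σwᵢ·t·t = 244, Σwᵢ·t·1/t = 8, Σwᵢ·1/t·1/t = 997/648.
Moment sums: Σwᵢ·t·v = 230, Σwᵢ·1/t·v = 215/18.
Normal equations: [[244, 8]; [8, 997/648]]·[p, q]ᵀ = [230, 215/18]ᵀ.
Eliminating q: (997/648)·(row 1) − 8·(row 2) gives (50449/162)·p = (997/648)·230 − 8·(215/18) = 83695/324, so p = 83695/100898.
Then q = ((215/18) − 8·(83695/100898))/(997/648) = 174060/50449.

p = 0.830, q = 3.450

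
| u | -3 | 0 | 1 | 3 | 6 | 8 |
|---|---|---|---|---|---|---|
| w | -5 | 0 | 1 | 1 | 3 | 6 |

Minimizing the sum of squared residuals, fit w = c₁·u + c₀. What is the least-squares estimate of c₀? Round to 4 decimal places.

Normal-equation sums: Σu·u = 119, Σu = 15, Σ1 = 6.
Right-hand side: Σu·w = 85, Σw = 6.
Normal equations: [[119, 15]; [15, 6]]·[c₁, c₀]ᵀ = [85, 6]ᵀ.
det = 119·6 − 15² = 489.
c₁ = (85·6 − 15·6)/489 = 140/163; c₀ = (119·6 − 15·85)/489 = -187/163.

c₀ = -1.1472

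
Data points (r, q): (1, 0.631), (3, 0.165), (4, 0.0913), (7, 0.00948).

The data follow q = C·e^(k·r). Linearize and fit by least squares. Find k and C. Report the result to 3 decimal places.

Linearized form: ln q = k·r + ln C. From the 4 transformed points,
Sums: Σr = 15.0000, Σ(r)² = 75.0000, Σln q = -9.3144, Σr·ln q = -48.0503.
Normal system: [[75.0000, 15.0000]; [15.0000, 4]]·[k, ln C]ᵀ = [-48.0503, -9.3144]ᵀ.
Solving (det = 75.0000): k = -0.69980, ln C = 0.29562, so C = exp(0.29562) = 1.34396.

k = -0.700, C = 1.344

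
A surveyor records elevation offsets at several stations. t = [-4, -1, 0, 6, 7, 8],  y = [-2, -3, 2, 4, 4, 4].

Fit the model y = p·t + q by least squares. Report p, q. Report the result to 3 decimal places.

With design matrix X, XᵀX = [[166, 16]; [16, 6]] and Xᵀy = [95, 9]ᵀ.
Determinant 166·6 − 16² = 740.
p = (95·6 − 16·9)/740 = 213/370; q = (166·9 − 16·95)/740 = -13/370.

p = 0.576, q = -0.035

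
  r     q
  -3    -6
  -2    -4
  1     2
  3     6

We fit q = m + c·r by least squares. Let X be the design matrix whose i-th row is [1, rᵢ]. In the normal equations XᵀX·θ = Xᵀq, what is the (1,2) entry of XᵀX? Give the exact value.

-1

Row 1 ↔ basis 1, column 2 ↔ basis r, so (XᵀX)_{1,2} = Σᵢ r = (1)·(-3) + (1)·(-2) + (1)·(1) + (1)·(3) = -1.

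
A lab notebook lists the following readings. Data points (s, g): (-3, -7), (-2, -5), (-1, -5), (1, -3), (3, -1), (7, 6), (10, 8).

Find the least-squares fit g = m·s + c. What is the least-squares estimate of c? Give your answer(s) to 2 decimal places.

c = -3.54

With design matrix M, MᵀM = [[173, 15]; [15, 7]] and Mᵀg = [152, -7]ᵀ.
Eliminating c: 7·(row 1) − 15·(row 2) gives 986·m = 7·152 − 15·(-7) = 1169, so m = 1169/986.
Then c = ((-7) − 15·(1169/986))/7 = -3491/986.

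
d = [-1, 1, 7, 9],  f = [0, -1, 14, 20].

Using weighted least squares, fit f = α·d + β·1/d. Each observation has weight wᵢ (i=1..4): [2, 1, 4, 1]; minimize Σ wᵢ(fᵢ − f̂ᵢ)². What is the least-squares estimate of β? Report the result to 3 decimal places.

β = -2.475

Sums needed: Σwᵢ·d·d = 280, Σwᵢ·d·1/d = 8, Σwᵢ·1/d·1/d = 12280/3969.
Right-hand side: Σwᵢ·d·f = 571, Σwᵢ·1/d·f = 83/9.
Determinant 280·(12280/3969) − 8² = 454912/567.
α = (571·(12280/3969) − 8·(83/9))/(454912/567) = 419941/199024; β = (280·(83/9) − 8·571)/(454912/567) = -70371/28432.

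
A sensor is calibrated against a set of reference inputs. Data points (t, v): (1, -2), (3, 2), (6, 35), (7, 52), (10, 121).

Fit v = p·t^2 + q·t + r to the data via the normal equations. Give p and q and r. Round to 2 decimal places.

p = 1.58, q = -3.61, r = -0.43

From the data, Σt^2·t^2 = 13779, Σt^2·t = 1587, Σt^2 = 195, Σt·t = 195, Σt = 27, Σ1 = 5.
Right-hand side: Σt^2·v = 15924, Σt·v = 1788, Σv = 208.
Normal equations: [[13779, 1587, 195]; [1587, 195, 27]; [195, 27, 5]]·[p, q, r]ᵀ = [15924, 1788, 208]ᵀ.
Row-reducing yields p = 1019/646, q = -2331/646, r = -140/323.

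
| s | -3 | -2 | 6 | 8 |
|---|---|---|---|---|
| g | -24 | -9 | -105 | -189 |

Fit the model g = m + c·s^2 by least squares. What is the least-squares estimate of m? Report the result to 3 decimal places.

With design matrix X, XᵀX = [[4, 113]; [113, 5489]] and Xᵀg = [-327, -16128]ᵀ.
Δ = 4·5489 − 113² = 9187.
m = ((-327)·5489 − 113·(-16128))/9187 = 3; c = (4·(-16128) − 113·(-327))/9187 = -3.

m = 3.000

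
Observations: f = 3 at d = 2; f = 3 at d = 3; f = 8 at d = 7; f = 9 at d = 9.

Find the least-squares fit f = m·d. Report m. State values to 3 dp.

The normal equations are: 143·m = 152.
(Σd·d = 143, Σd·f = 152.)
Hence m = 152 / 143 ≈ 1.06294.

m = 1.063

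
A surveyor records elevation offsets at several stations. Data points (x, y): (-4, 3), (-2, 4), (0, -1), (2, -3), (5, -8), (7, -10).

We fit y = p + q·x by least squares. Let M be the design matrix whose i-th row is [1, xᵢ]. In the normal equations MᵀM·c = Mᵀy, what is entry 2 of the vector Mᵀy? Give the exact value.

-136

Entry 2 ↔ basis x, so (Mᵀy)_{2} = Σᵢ (x)·yᵢ = (-4)·(3) + (-2)·(4) + (0)·(-1) + (2)·(-3) + (5)·(-8) + (7)·(-10) = -136.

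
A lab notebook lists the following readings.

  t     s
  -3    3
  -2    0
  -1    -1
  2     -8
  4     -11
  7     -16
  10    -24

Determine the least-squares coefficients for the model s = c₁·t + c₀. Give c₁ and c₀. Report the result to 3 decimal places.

c₁ = -1.987, c₀ = -3.318

Sums needed: Σt·t = 183, Σt = 17, Σ1 = 7.
Moment sums: Σt·s = -420, Σs = -57.
So MᵀM·[c₁, c₀]ᵀ = Mᵀs: [[183, 17]; [17, 7]]·[c₁, c₀]ᵀ = [-420, -57]ᵀ.
Determinant 183·7 − 17² = 992.
c₁ = ((-420)·7 − 17·(-57))/992 = -1971/992; c₀ = (183·(-57) − 17·(-420))/992 = -3291/992.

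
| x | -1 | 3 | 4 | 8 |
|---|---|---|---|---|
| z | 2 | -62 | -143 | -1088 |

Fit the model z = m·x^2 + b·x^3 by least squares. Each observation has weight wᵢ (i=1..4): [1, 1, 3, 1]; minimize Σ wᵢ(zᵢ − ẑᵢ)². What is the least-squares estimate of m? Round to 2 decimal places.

m = -0.86

With design matrix M, MᵀWM = [[4946, 36082]; [36082, 275162]] and MᵀWz = [-77052, -586188]ᵀ.
Δ = 4946·275162 − 36082² = 59040528.
m = ((-77052)·275162 − 36082·(-586188))/59040528 = -1061396/1230011; b = (4946·(-586188) − 36082·(-77052))/59040528 = -2481158/1230011.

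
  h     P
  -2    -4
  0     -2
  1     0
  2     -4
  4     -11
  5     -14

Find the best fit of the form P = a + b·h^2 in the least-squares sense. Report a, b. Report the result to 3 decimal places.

Setting ∂/∂a … = 0 gives: 6·a + 50·b = -35;  50·a + 914·b = -558.
(Σ1 = 6, Σh^2 = 50, Σh^2·h^2 = 914, ΣP = -35, Σh^2·P = -558.)
det = 6·914 − 50² = 2984.
a = ((-35)·914 − 50·(-558))/2984 = -2045/1492; b = (6·(-558) − 50·(-35))/2984 = -799/1492.

a = -1.371, b = -0.536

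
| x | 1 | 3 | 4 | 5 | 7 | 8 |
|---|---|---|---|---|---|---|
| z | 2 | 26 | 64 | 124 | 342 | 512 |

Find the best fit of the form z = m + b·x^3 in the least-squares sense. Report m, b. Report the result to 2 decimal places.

AᵀA·[m, b]ᵀ = Aᵀz reads: 6·m + 1072·b = 1070;  1072·m + 400244·b = 399750.
(Σ1 = 6, Σx^3 = 1072, Σx^3·x^3 = 400244, Σz = 1070, Σx^3·z = 399750.)
det = 6·400244 − 1072² = 1252280.
m = (1070·400244 − 1072·399750)/1252280 = -6773/31307; b = (6·399750 − 1072·1070)/1252280 = 62573/62614.

m = -0.22, b = 1.00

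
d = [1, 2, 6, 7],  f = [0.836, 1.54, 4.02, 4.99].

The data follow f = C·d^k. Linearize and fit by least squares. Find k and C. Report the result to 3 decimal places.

Let Y = ln f. Fitting Y = k·ln d + ln C by least squares:
Σln d = 4.4308, Σ(ln d)² = 7.4774, Σln f = 3.2514, Σln d·ln f = 5.9201.
Normal system: [[7.4774, 4.4308]; [4.4308, 4]]·[k, ln C]ᵀ = [5.9201, 3.2514]ᵀ.
Slope k = (n·Σln d·ln f − Σln d·Σln f)/(n·Σ(ln d)² − (Σln d)²) = (4·5.9201 − 4.4308·3.2514)/10.2775 = 0.90235; ln C = (Σln f − k·Σln d)/n = -0.18670, so C = exp(-0.18670) = 0.82969.

k = 0.902, C = 0.830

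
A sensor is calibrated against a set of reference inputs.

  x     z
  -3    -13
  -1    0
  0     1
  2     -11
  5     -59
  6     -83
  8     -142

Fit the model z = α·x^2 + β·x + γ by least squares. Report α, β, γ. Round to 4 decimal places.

α = -2.0189, β = -1.7008, γ = 0.3636

With design matrix M, MᵀM = [[6115, 833, 139]; [833, 139, 17]; [139, 17, 7]] and Mᵀz = [-13712, -1912, -307]ᵀ.
Row-reducing yields α = -533/264, β = -449/264, γ = 4/11.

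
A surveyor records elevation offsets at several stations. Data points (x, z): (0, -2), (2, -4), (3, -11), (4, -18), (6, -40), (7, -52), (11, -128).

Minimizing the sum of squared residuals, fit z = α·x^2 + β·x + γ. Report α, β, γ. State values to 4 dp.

From the data, Σx^2·x^2 = 18691, Σx^2·x = 1989, Σx^2 = 235, Σx·x = 235, Σx = 33, Σ1 = 7.
And Σx^2·z = -19879, Σx·z = -2125, Σz = -255.
So AᵀA·[α, β, γ]ᵀ = Aᵀz: [[18691, 1989, 235]; [1989, 235, 33]; [235, 33, 7]]·[α, β, γ]ᵀ = [-19879, -2125, -255]ᵀ.
Inverting the 3×3 Gram matrix, [α, β, γ]ᵀ = [-37549/35679, 669/11893, -48623/35679]ᵀ.

α = -1.0524, β = 0.0563, γ = -1.3628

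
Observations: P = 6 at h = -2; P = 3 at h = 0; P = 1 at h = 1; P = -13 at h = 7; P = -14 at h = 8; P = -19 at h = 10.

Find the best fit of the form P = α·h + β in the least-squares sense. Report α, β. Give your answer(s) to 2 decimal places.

α = -2.13, β = 2.52

Entries of AᵀA: Σh·h = 218, Σh = 24, Σ1 = 6.
For AᵀP: Σh·P = -404, ΣP = -36.
So AᵀA·[α, β]ᵀ = AᵀP: [[218, 24]; [24, 6]]·[α, β]ᵀ = [-404, -36]ᵀ.
Eliminating β: 6·(row 1) − 24·(row 2) gives 732·α = 6·(-404) − 24·(-36) = -1560, so α = -130/61.
Then β = ((-36) − 24·(-130/61))/6 = 154/61.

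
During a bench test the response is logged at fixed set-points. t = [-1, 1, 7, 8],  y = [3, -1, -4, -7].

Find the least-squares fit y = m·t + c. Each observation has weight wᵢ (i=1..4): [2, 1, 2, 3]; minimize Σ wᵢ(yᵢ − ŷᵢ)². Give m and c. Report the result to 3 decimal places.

m = -0.985, c = 1.554

Compute the Gram sums: Σwᵢ·t·t = 293, Σwᵢ·t = 37, Σwᵢ·1 = 8.
Right-hand side: Σwᵢ·t·y = -231, Σwᵢ·y = -24.
XᵀWX·[m, c]ᵀ = XᵀWy becomes [[293, 37]; [37, 8]]·[m, c]ᵀ = [-231, -24]ᵀ.
Eliminating c: 8·(row 1) − 37·(row 2) gives 975·m = 8·(-231) − 37·(-24) = -960, so m = -64/65.
Then c = ((-24) − 37·(-64/65))/8 = 101/65.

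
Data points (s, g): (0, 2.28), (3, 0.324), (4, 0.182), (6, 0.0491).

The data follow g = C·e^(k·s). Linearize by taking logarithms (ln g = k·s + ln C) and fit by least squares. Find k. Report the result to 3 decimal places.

Linearized form: ln g = k·s + ln C. From the 4 transformed points,
AᵀA = [[61.0000, 13.0000]; [13.0000, 4]], rhs = [-28.2794, -5.0205]ᵀ  (here Σs = 13.0000, Σ(s)² = 61.0000, Σln g = -5.0205, Σs·ln g = -28.2794).
Δ = 61.0000·4 − (13.0000)² = 75.0000; k = (-28.2794·4 − 13.0000·-5.0205)/75.0000 = -0.63802, ln C = (61.0000·-5.0205 − 13.0000·-28.2794)/75.0000 = 0.81844.

k = -0.638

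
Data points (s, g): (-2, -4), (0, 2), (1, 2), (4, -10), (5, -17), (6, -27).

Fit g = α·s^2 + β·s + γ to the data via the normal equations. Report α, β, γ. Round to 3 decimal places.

α = -0.966, β = 0.984, γ = 1.900

XᵀX·[α, β, γ]ᵀ = Xᵀg reads: 2194·α + 398·β + 82·γ = -1571;  398·α + 82·β + 14·γ = -277;  82·α + 14·β + 6·γ = -54.
Inverting the 3×3 Gram matrix, [α, β, γ]ᵀ = [-309/320, 63/64, 19/10]ᵀ.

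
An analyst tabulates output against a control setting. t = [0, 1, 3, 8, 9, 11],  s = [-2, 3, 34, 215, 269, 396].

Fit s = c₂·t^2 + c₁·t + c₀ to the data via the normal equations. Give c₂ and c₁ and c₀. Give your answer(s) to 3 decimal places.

c₂ = 3.021, c₁ = 2.989, c₀ = -2.386

The normal equations are: 25380·c₂ + 2600·c₁ + 276·c₀ = 83774;  2600·c₂ + 276·c₁ + 32·c₀ = 8602;  276·c₂ + 32·c₁ + 6·c₀ = 915.
(Σt^2·t^2 = 25380, Σt^2·t = 2600, Σt^2 = 276, Σt·t = 276, Σt = 32, Σ1 = 6, Σt^2·s = 83774, Σt·s = 8602, Σs = 915.)
Inverting the 3×3 Gram matrix, [c₂, c₁, c₀]ᵀ = [36056/11937, 23787/7958, -56959/23874]ᵀ.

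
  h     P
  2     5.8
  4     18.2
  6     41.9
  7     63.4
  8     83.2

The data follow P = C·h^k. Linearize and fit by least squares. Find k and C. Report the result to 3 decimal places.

k = 1.923, C = 1.427

With ln Pᵢ as the transformed response and ln hᵢ as the regressor:
Sums: Σln h = 7.8966, Σ(ln h)² = 13.7233, Σln P = 16.9653, Σln h·ln P = 29.2016.
Normal system: [[13.7233, 7.8966]; [7.8966, 5]]·[k, ln C]ᵀ = [29.2016, 16.9653]ᵀ.
Δ = 13.7233·5 − (7.8966)² = 6.2610; k = (29.2016·5 − 7.8966·16.9653)/6.2610 = 1.92316, ln C = (13.7233·16.9653 − 7.8966·29.2016)/6.2610 = 0.35579, so C = exp(0.35579) = 1.42731.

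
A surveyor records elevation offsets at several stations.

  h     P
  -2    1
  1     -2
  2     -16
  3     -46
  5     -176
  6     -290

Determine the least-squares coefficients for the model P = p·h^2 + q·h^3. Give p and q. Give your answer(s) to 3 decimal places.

p = -1.951, q = -1.018

From the data, Σh^2·h^2 = 2035, Σh^2·h^3 = 11145, Σh^3·h^3 = 63139.
And Σh^2·P = -15316, Σh^3·P = -86020.
Determinant 2035·63139 − 11145² = 4276840.
p = ((-15316)·63139 − 11145·(-86020))/4276840 = -1043003/534605; q = (2035·(-86020) − 11145·(-15316))/4276840 = -108847/106921.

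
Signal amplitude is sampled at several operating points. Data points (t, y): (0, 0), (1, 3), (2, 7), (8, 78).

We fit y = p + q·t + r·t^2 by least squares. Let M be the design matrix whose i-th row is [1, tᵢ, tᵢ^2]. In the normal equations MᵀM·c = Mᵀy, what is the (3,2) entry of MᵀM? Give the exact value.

Row 3 ↔ basis t^2, column 2 ↔ basis t, so (MᵀM)_{3,2} = Σᵢ (t^2)·(t) = (0)·(0) + (1)·(1) + (4)·(2) + (64)·(8) = 521.

521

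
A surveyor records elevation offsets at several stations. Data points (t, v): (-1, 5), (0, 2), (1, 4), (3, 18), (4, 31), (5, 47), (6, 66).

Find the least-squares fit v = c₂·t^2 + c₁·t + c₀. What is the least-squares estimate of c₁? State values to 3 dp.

Compute the Gram sums: Σt^2·t^2 = 2260, Σt^2·t = 432, Σt^2 = 88, Σt·t = 88, Σt = 18, Σ1 = 7.
Moment sums: Σt^2·v = 4218, Σt·v = 808, Σv = 173.
Normal equations: [[2260, 432, 88]; [432, 88, 18]; [88, 18, 7]]·[c₂, c₁, c₀]ᵀ = [4218, 808, 173]ᵀ.
Inverting the 3×3 Gram matrix, [c₂, c₁, c₀]ᵀ = [9209/5082, -391/1694, 6422/2541]ᵀ.

c₁ = -0.231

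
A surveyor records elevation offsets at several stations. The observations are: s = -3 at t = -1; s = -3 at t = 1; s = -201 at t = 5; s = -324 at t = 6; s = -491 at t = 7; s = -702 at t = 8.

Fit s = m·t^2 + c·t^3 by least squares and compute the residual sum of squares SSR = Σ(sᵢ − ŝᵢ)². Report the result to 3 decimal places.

SSR = 3.900

Setting ∂/∂m … = 0 gives: 8420·m + 60476·c = -85682;  60476·m + 442076·c = -622946.
det = 8420·442076 − 60476² = 64933344.
m = ((-85682)·442076 − 60476·(-622946))/64933344 = -710672/225463; c = (8420·(-622946) − 60476·(-85682))/64933344 = -440977/450926.
Residuals: -372411/450926, 509543/450926, 19599/450926, 159696/225463, -71957/64418, 98094/225463; SSR = 879215/225463.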